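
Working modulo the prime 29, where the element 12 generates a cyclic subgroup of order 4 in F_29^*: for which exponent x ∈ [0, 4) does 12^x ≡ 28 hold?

2

Successive powers of 12 modulo 29:
  12^0=1  12^1=12  12^2=28
So 12^2 ≡ 28 (mod 29), giving x = 2.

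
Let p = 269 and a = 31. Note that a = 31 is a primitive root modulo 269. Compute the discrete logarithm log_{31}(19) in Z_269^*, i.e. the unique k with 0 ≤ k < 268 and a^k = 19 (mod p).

5

Successive powers of 31 modulo 269:
  31^0=1  31^1=31  31^2=154  31^3=201  31^4=44  31^5=19
So 31^5 ≡ 19 (mod 269), giving k = 5.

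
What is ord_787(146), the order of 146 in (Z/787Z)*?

786

The order of 146 must divide p − 1 = 786 = 2 · 3 · 131.
Divisors: 1, 2, 3, 6, 131, 262, 393, 786.
Check each in increasing order: 146^1 ≡ 146;  146^2 ≡ 67;  146^3 ≡ 338;  146^6 ≡ 129;  146^131 ≡ 380;  146^262 ≡ 379;  146^393 ≡ 786;  146^786 ≡ 1.
Smallest exponent giving 1 is 786.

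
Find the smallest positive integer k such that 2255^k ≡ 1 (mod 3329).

The order of 2255 must divide p − 1 = 3328 = 2^8 · 13.
Divisors: 1, 2, 4, 8, 13, 16, 26, 32, 52, 64, 104, 128, 208, 256, 416, 832, 1664, 3328.
Check each in increasing order: 2255^1 ≡ 2255;  2255^2 ≡ 1642;  2255^4 ≡ 3003;  2255^8 ≡ 3077;  2255^13 ≡ 568;  2255^16 ≡ 253;  2255^26 ≡ 3040;  2255^32 ≡ 758;  2255^52 ≡ 296;  2255^64 ≡ 1976;  2255^104 ≡ 1062;  2255^128 ≡ 2988;  2255^208 ≡ 2642;  2255^256 ≡ 3095;  2255^416 ≡ 2580;  2255^832 ≡ 1729;  2255^1664 ≡ 3328;  2255^3328 ≡ 1.
Smallest exponent giving 1 is 3328.

3328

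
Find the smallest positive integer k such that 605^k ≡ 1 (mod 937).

936

The order of 605 must divide p − 1 = 936 = 2^3 · 3^2 · 13.
Divisors: 1, 2, 3, 4, 6, 8, 9, 12, 13, 18, 24, 26, 36, 39, 52, 72, 78, 104, 117, 156, 234, 312, 468, 936.
Check each in increasing order: 605^1 ≡ 605;  605^2 ≡ 595;  605^3 ≡ 167;  605^4 ≡ 776;  605^6 ≡ 716;  605^8 ≡ 622;  605^9 ≡ 573;  605^12 ≡ 117;  605^13 ≡ 510;  605^18 ≡ 379;  605^24 ≡ 571;  605^26 ≡ 551;  605^36 ≡ 280;  605^39 ≡ 847;  605^52 ≡ 13;  605^72 ≡ 629;  605^78 ≡ 604;  605^104 ≡ 169;  605^117 ≡ 923;  605^156 ≡ 323;  605^234 ≡ 196;  605^312 ≡ 322;  605^468 ≡ 936;  605^936 ≡ 1.
Smallest exponent giving 1 is 936.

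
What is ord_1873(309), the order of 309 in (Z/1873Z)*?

234

The order of 309 must divide p − 1 = 1872 = 2^4 · 3^2 · 13.
Divisors: 1, 2, 3, 4, 6, 8, 9, 12, 13, 16, 18, 24, 26, 36, 39, 48, 52, 72, 78, 104, 117, 144, 156, 208, 234, 312, 468, 624, 936, 1872.
Check each in increasing order: 309^1 ≡ 309;  309^2 ≡ 1831;  309^3 ≡ 133;  309^4 ≡ 1764;  309^6 ≡ 832;  309^8 ≡ 643;  309^9 ≡ 149;  309^12 ≡ 1087;  309^13 ≡ 616;  309^16 ≡ 1389;  309^18 ≡ 1598;  309^24 ≡ 1579;  309^26 ≡ 1110;  309^36 ≡ 705;  309^39 ≡ 115;  309^48 ≡ 278;  309^52 ≡ 1539;  309^72 ≡ 680;  309^78 ≡ 114;  309^104 ≡ 1049;  309^117 ≡ 1872;  309^144 ≡ 1642;  309^156 ≡ 1758;  309^208 ≡ 950;  309^234 ≡ 1.
Smallest exponent giving 1 is 234.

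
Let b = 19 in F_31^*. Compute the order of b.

The order of 19 must divide p − 1 = 30 = 2 · 3 · 5.
Divisors: 1, 2, 3, 5, 6, 10, 15, 30.
Check each in increasing order: 19^1 ≡ 19;  19^2 ≡ 20;  19^3 ≡ 8;  19^5 ≡ 5;  19^6 ≡ 2;  19^10 ≡ 25;  19^15 ≡ 1.
Smallest exponent giving 1 is 15.

15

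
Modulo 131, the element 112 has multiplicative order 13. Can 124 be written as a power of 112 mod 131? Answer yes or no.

no

⟨112⟩ has order 13; its elements mod 131 are {1, 39, 45, 52, 60, 62, 63, 80, 84, 99, 107, 112, 113}.
124 is not in this set.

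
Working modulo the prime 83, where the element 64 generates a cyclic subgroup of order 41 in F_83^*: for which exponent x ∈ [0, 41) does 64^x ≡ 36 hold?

Baby-step giant-step with m = ceil(sqrt(41)) = 7.
Baby table (64^j mod 83 for j=0..6):
  0:1  1:64  2:29  3:30  4:11  5:40  6:70
Giant step factor: 64^(-7) ≡ 41 (mod 83).
Scan 36·41^i mod 83 for i = 0, 1, …:
  i=0: 36   i=1: 65   i=2: 9   i=3: 37
  i=4: 23   i=5: 30
Match at i=5, j=3: x = 5·7 + 3 = 38.

38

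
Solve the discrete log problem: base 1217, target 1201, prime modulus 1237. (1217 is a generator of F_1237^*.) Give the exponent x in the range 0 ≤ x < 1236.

388

Baby-step giant-step with m = ceil(sqrt(1236)) = 36.
Baby table (1217^j mod 1237 for j=0..35):
  0:1  1:1217  2:400  3:659  4:427  5:119  6:94  7:594
  8:490  9:96  10:554  11:53  12:177  13:171  14:291  15:365
  16:122  17:34  18:557  19:1230  20:140  21:911  22:335  23:722
  24:404  25:579  26:790  27:281  28:565  29:1070  30:866  31:1235
  32:40  33:437  34:1156  35:383
Giant step factor: 1217^(-36) ≡ 816 (mod 1237).
Scan 1201·816^i mod 1237 for i = 0, 1, …:
  i=0: 1201   i=1: 312   i=2: 1007   i=3: 344
  i=4: 1142   i=5: 411   i=6: 149   i=7: 358
  i=8: 196   i=9: 363   i=10: 565
Match at i=10, j=28: x = 10·36 + 28 = 388.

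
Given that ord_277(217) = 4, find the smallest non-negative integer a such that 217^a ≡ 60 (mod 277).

3

Successive powers of 217 modulo 277:
  217^0=1  217^1=217  217^2=276  217^3=60
So 217^3 ≡ 60 (mod 277), giving a = 3.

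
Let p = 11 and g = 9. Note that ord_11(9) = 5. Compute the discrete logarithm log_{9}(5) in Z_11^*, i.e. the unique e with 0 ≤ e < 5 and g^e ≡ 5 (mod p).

4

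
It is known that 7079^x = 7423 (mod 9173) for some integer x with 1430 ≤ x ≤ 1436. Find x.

Compute 7079^1430 mod 9173 = 5588, then multiply by 7079 repeatedly:
  7079^1430=5588  7079^1431=3476  7079^1432=4618  7079^1433=7423
Found 7423 at exponent 1433.

1433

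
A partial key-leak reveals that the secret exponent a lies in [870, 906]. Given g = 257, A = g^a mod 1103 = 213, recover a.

905

Compute 257^870 mod 1103 = 273, then multiply by 257 repeatedly:
  257^870=273  257^871=672  257^872=636  257^873=208  257^874=512
  257^875=327  257^876=211  257^877=180  257^878=1037  257^879=686
  257^880=925  257^881=580  257^882=155  257^883=127  257^884=652
  257^885=1011  257^886=622  257^887=1022  257^888=140  257^889=684
  257^890=411  257^891=842  257^892=206  257^893=1101  257^894=589
  257^895=262  257^896=51  257^897=974  257^898=1040  257^899=354
  257^900=532  257^901=1055  257^902=900  257^903=773  257^904=121
  257^905=213
Found 213 at exponent 905.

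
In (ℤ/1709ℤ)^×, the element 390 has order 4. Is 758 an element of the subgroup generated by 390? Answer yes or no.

⟨390⟩ has order 4; its elements mod 1709 are {1, 390, 1319, 1708}.
758 is not in this set.

no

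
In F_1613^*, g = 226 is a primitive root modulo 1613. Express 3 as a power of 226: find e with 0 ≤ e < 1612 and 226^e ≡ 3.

1167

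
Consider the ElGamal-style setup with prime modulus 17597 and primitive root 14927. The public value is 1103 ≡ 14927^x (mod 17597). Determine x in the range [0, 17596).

Baby-step giant-step with m = ceil(sqrt(17596)) = 133.
Baby table (14927^j mod 17597 for j=0..132):
  0:1  1:14927  2:2115  3:1587  4:3587  5:13075  6:2198  7:8738
  8:3162  9:4020  10:770  11:2949  12:9626  13:7797  14:16858  15:2266
  16:3148  17:6206  18:6354  19:15925  20:12199  21:717  22:3683  23:3113
  24:11671  25:2717  26:13171  27:9833  28:614  29:14738  30:14029  31:6583
  32:2793  33:3818  34:12200  35:15644  36:5798  37:4700  38:15258  39:15792
  40:15369  41:974  42:3776  43:1161  44:14799  45:9532  46:12419  47:11615
  48:11461  49:313  50:8946  51:10906  52:4015  53:14120  54:9971  55:1691
  56:7459  57:4274  58:8873  59:12249  60:7993  61:3851  62:12075  63:15051
  64:5378  65:17489  66:6808  67:341  68:4574  69:17335  70:13257  71:8974
  72:6534  73:10444  74:5765  75:4825  76:15851  77:16212  78:2580  79:9424
  80:1630  81:11956  82:16035  83:51  84:4606  85:2283  86:10549  87:6967
  88:15736  89:6516  90:5713  91:2889  92:11453  93:4076  94:9623  95:15807
  96:10513  97:15102  98:9984  99:2175  100:17357  101:7308  102:2713  103:6254
  104:1373  105:11863  106:390  107:14520  108:15388  109:3035  110:8767  111:13717
  112:12564  113:11599  114:1390  115:1667  116:1151  117:6305  118:5979  119:14146
  120:10939  121:3890  122:13527  123:9551  124:14480  125:16606  126:6420  127:15675
  128:11013  129:17474  130:11664  131:3810  132:15963
Giant step factor: 14927^(-133) ≡ 11929 (mod 17597).
Scan 1103·11929^i mod 17597 for i = 0, 1, …:
  i=0: 1103   i=1: 12728   i=2: 5396   i=3: 16655
  i=4: 7365   i=5: 12861   i=6: 8223   i=7: 6489
  i=8: 15675
Match at i=8, j=127: x = 8·133 + 127 = 1191.

1191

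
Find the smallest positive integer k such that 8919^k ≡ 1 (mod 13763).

6881

The order of 8919 must divide p − 1 = 13762 = 2 · 7 · 983.
Divisors: 1, 2, 7, 14, 983, 1966, 6881, 13762.
Check each in increasing order: 8919^1 ≡ 8919;  8919^2 ≡ 12184;  8919^7 ≡ 3000;  8919^14 ≡ 12761;  8919^983 ≡ 6970;  8919^1966 ≡ 11273;  8919^6881 ≡ 1.
Smallest exponent giving 1 is 6881.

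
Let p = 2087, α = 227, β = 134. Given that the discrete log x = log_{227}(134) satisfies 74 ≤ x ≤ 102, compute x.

85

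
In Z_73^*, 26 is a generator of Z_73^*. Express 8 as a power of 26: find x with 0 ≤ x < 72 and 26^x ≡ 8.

24

Baby-step giant-step with m = ceil(sqrt(72)) = 9.
Baby table (26^j mod 73 for j=0..8):
  0:1  1:26  2:19  3:56  4:69  5:42  6:70  7:68
  8:16
Giant step factor: 26^(-9) ≡ 63 (mod 73).
Scan 8·63^i mod 73 for i = 0, 1, …:
  i=0: 8   i=1: 66   i=2: 70
Match at i=2, j=6: x = 2·9 + 6 = 24.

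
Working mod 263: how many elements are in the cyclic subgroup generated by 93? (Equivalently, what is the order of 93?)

The order of 93 must divide p − 1 = 262 = 2 · 131.
Divisors: 1, 2, 131, 262.
Check each in increasing order: 93^1 ≡ 93;  93^2 ≡ 233;  93^131 ≡ 1.
Smallest exponent giving 1 is 131.

131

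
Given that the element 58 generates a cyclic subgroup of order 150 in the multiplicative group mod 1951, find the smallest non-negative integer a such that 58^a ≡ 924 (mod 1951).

Baby-step giant-step with m = ceil(sqrt(150)) = 13.
Baby table (58^j mod 1951 for j=0..12):
  0:1  1:58  2:1413  3:12  4:696  5:1348  6:144  7:548
  8:568  9:1728  10:723  11:963  12:1226
Giant step factor: 58^(-13) ≡ 754 (mod 1951).
Scan 924·754^i mod 1951 for i = 0, 1, …:
  i=0: 924   i=1: 189   i=2: 83   i=3: 150
  i=4: 1893   i=5: 1141   i=6: 1874   i=7: 472
  i=8: 806   i=9: 963
Match at i=9, j=11: a = 9·13 + 11 = 128.

128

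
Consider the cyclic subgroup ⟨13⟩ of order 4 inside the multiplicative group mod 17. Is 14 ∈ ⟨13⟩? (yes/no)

no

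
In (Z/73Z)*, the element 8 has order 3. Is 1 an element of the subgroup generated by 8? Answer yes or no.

yes

1 ∈ ⟨8⟩ iff 1^3 ≡ 1 (mod 73), since |⟨8⟩| = 3.
1^3 mod 73 = 1.
Since 1 = 1, 1 lies in the subgroup.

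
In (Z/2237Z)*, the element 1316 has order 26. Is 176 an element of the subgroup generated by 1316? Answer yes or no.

176 ∈ ⟨1316⟩ iff 176^26 ≡ 1 (mod 2237), since |⟨1316⟩| = 26.
176^26 mod 2237 = 1837.
Since 1837 ≠ 1, 176 does not lie in the subgroup.

no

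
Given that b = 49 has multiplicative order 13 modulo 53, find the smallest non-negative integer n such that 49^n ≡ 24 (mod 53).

10

Successive powers of 49 modulo 53:
  49^0=1  49^1=49  49^2=16  49^3=42  49^4=44  49^5=36
  49^6=15  49^7=46  49^8=28  49^9=47  49^10=24
So 49^10 ≡ 24 (mod 53), giving n = 10.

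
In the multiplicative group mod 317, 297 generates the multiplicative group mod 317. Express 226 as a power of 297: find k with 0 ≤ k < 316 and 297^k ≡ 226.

Successive powers of 297 modulo 317:
  297^0=1  297^1=297  297^2=83  297^3=242  297^4=232  297^5=115
  297^6=236  297^7=35  297^8=251  297^9=52  297^10=228  297^11=195
  297^12=221  297^13=18  297^14=274  297^15=226
So 297^15 ≡ 226 (mod 317), giving k = 15.

15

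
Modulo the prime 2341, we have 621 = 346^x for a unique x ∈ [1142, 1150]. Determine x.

1142

Compute 346^1142 mod 2341 = 621, then multiply by 346 repeatedly:
  346^1142=621
Found 621 at exponent 1142.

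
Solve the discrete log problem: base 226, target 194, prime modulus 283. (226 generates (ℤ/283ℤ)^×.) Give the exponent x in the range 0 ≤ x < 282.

Baby-step giant-step with m = ceil(sqrt(282)) = 17.
Baby table (226^j mod 283 for j=0..16):
  0:1  1:226  2:136  3:172  4:101  5:186  6:152  7:109
  8:13  9:108  10:70  11:255  12:181  13:154  14:278  15:2
  16:169
Giant step factor: 226^(-17) ≡ 180 (mod 283).
Scan 194·180^i mod 283 for i = 0, 1, …:
  i=0: 194   i=1: 111   i=2: 170   i=3: 36
  i=4: 254   i=5: 157   i=6: 243   i=7: 158
  i=8: 140   i=9: 13
Match at i=9, j=8: x = 9·17 + 8 = 161.

161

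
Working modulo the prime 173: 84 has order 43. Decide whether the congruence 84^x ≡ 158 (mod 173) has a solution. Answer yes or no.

158 ∈ ⟨84⟩ iff 158^43 ≡ 1 (mod 173), since |⟨84⟩| = 43.
158^43 mod 173 = 1.
Since 1 = 1, 158 lies in the subgroup.

yes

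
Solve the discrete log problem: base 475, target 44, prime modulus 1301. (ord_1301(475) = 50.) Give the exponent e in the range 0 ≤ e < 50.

8

Baby-step giant-step with m = ceil(sqrt(50)) = 8.
Baby table (475^j mod 1301 for j=0..7):
  0:1  1:475  2:552  3:699  4:270  5:752  6:726  7:85
Giant step factor: 475^(-8) ≡ 207 (mod 1301).
Scan 44·207^i mod 1301 for i = 0, 1, …:
  i=0: 44   i=1: 1
Match at i=1, j=0: e = 1·8 + 0 = 8.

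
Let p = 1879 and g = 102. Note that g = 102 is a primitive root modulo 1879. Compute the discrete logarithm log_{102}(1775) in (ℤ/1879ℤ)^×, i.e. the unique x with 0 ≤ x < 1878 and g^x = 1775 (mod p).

Baby-step giant-step with m = ceil(sqrt(1878)) = 44.
Baby table (102^j mod 1879 for j=0..43):
  0:1  1:102  2:1009  3:1452  4:1542  5:1327  6:66  7:1095
  8:829  9:3  10:306  11:1148  12:598  13:868  14:223  15:198
  16:1406  17:608  18:9  19:918  20:1565  21:1794  22:725  23:669
  24:594  25:460  26:1824  27:27  28:875  29:937  30:1624  31:296
  32:128  33:1782  34:1380  35:1714  36:81  37:746  38:932  39:1114
  40:888  41:384  42:1588  43:382
Giant step factor: 102^(-44) ≡ 186 (mod 1879).
Scan 1775·186^i mod 1879 for i = 0, 1, …:
  i=0: 1775   i=1: 1325   i=2: 301   i=3: 1495
  i=4: 1857   i=5: 1545   i=6: 1762   i=7: 786
  i=8: 1513   i=9: 1447     …   i=24: 872
  i=25: 598
Match at i=25, j=12: x = 25·44 + 12 = 1112.

1112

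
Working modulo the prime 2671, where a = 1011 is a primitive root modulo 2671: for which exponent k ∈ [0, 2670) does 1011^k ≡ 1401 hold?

1644

Baby-step giant-step with m = ceil(sqrt(2670)) = 52.
Baby table (1011^j mod 2671 for j=0..51):
  0:1  1:1011  2:1799  3:2509  4:1820  5:2372  6:2205  7:1641
  8:360  9:704  10:1258  11:442  12:805  13:1871  14:513  15:469
  16:1392  17:2366  18:1481  19:1531  20:1332  21:468  22:381  23:567
  24:1643  25:2382  26:1631  27:934  28:1411  29:207  30:939  31:1124
  32:1189  33:129  34:2211  35:2365  36:470  37:2403  38:1494  39:1319
  40:680  41:1033  42:2  43:2022  44:927  45:2347  46:969  47:2073
  48:1739  49:611  50:720  51:1408
Giant step factor: 1011^(-52) ≡ 965 (mod 2671).
Scan 1401·965^i mod 2671 for i = 0, 1, …:
  i=0: 1401   i=1: 439   i=2: 1617   i=3: 541
  i=4: 1220   i=5: 2060   i=6: 676   i=7: 616
  i=8: 1478   i=9: 2627     …   i=30: 4
  i=31: 1189
Match at i=31, j=32: k = 31·52 + 32 = 1644.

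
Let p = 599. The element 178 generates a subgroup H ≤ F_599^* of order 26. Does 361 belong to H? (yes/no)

yes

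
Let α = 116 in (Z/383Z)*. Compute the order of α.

191

The order of 116 must divide p − 1 = 382 = 2 · 191.
Divisors: 1, 2, 191, 382.
Check each in increasing order: 116^1 ≡ 116;  116^2 ≡ 51;  116^191 ≡ 1.
Smallest exponent giving 1 is 191.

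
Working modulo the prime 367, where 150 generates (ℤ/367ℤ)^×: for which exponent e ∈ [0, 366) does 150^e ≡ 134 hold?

Baby-step giant-step with m = ceil(sqrt(366)) = 20.
Baby table (150^j mod 367 for j=0..19):
  0:1  1:150  2:113  3:68  4:291  5:344  6:220  7:337
  8:271  9:280  10:162  11:78  12:323  13:6  14:166  15:311
  16:41  17:278  18:229  19:219
Giant step factor: 150^(-20) ≡ 210 (mod 367).
Scan 134·210^i mod 367 for i = 0, 1, …:
  i=0: 134   i=1: 248   i=2: 333   i=3: 200
  i=4: 162
Match at i=4, j=10: e = 4·20 + 10 = 90.

90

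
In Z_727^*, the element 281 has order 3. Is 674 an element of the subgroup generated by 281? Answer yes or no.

no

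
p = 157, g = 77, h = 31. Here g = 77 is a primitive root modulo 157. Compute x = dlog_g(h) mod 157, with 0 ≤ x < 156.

Baby-step giant-step with m = ceil(sqrt(156)) = 13.
Baby table (77^j mod 157 for j=0..12):
  0:1  1:77  2:120  3:134  4:113  5:66  6:58  7:70
  8:52  9:79  10:117  11:60  12:67
Giant step factor: 77^(-13) ≡ 107 (mod 157).
Scan 31·107^i mod 157 for i = 0, 1, …:
  i=0: 31   i=1: 20   i=2: 99   i=3: 74
  i=4: 68   i=5: 54   i=6: 126   i=7: 137
  i=8: 58
Match at i=8, j=6: x = 8·13 + 6 = 110.

110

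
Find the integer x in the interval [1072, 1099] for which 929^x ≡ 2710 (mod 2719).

1075

Compute 929^1072 mod 2719 = 680, then multiply by 929 repeatedly:
  929^1072=680  929^1073=912  929^1074=1639  929^1075=2710
Found 2710 at exponent 1075.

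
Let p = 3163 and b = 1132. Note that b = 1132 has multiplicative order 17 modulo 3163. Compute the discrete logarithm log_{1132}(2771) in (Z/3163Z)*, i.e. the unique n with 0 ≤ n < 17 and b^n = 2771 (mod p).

5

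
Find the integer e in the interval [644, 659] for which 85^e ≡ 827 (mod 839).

657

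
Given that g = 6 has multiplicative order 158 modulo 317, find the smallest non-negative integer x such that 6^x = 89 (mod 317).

Baby-step giant-step with m = ceil(sqrt(158)) = 13.
Baby table (6^j mod 317 for j=0..12):
  0:1  1:6  2:36  3:216  4:28  5:168  6:57  7:25
  8:150  9:266  10:11  11:66  12:79
Giant step factor: 6^(-13) ≡ 105 (mod 317).
Scan 89·105^i mod 317 for i = 0, 1, …:
  i=0: 89   i=1: 152   i=2: 110   i=3: 138
  i=4: 225   i=5: 167   i=6: 100   i=7: 39
  i=8: 291   i=9: 123   i=10: 235   i=11: 266
Match at i=11, j=9: x = 11·13 + 9 = 152.

152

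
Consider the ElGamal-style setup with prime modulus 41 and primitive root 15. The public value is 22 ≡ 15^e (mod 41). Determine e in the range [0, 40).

17

Successive powers of 15 modulo 41:
  15^0=1  15^1=15  15^2=20  15^3=13  15^4=31  15^5=14
  15^6=5  15^7=34  15^8=18  15^9=24  15^10=32  15^11=29
  15^12=25  15^13=6  15^14=8  15^15=38  15^16=37  15^17=22
So 15^17 ≡ 22 (mod 41), giving e = 17.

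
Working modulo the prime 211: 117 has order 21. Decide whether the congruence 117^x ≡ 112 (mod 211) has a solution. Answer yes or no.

⟨117⟩ has order 21; its elements mod 211 are {1, 14, 34, 43, 54, 58, 73, 101, 117, 123, 144, 148, 161, 171, 173, 178, 179, 180, 185, 196, 199}.
112 is not in this set.

no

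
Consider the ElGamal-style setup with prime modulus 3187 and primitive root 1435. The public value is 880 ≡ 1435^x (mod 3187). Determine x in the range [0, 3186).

1683

Baby-step giant-step with m = ceil(sqrt(3186)) = 57.
Baby table (1435^j mod 3187 for j=0..56):
  0:1  1:1435  2:423  3:1475  4:457  5:2460  6:2091  7:1618
  8:1694  9:2396  10:2674  11:42  12:2904  13:1831  14:1397  15:72
  16:1336  17:1773  18:1029  19:1034  20:1835  21:763  22:1764  23:862
  24:414  25:1308  26:3024  27:1933  28:1165  29:1787  30:1997  31:582
  32:176  33:787  34:1147  35:1453  36:757  37:2715  38:1511  39:1125
  40:1753  41:1012  42:2135  43:1018  44:1184  45:369  46:473  47:3111
  48:2485  49:2909  50:2632  51:325  52:1073  53:434  54:1325  55:1923
  56:2750
Giant step factor: 1435^(-57) ≡ 2900 (mod 3187).
Scan 880·2900^i mod 3187 for i = 0, 1, …:
  i=0: 880   i=1: 2400   i=2: 2779   i=3: 2364
  i=4: 363   i=5: 990   i=6: 2700   i=7: 2728
  i=8: 1066   i=9: 10     …   i=28: 626
  i=29: 1997
Match at i=29, j=30: x = 29·57 + 30 = 1683.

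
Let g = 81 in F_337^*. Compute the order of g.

42

The order of 81 must divide p − 1 = 336 = 2^4 · 3 · 7.
Divisors: 1, 2, 3, 4, 6, 7, 8, 12, 14, 16, 21, 24, 28, 42, 48, 56, 84, 112, 168, 336.
Check each in increasing order: 81^1 ≡ 81;  81^2 ≡ 158;  81^3 ≡ 329;  81^4 ≡ 26;  81^6 ≡ 64;  81^7 ≡ 129;  81^8 ≡ 2;  81^12 ≡ 52;  81^14 ≡ 128;  81^16 ≡ 4;  81^21 ≡ 336;  81^24 ≡ 8;  81^28 ≡ 208;  81^42 ≡ 1.
Smallest exponent giving 1 is 42.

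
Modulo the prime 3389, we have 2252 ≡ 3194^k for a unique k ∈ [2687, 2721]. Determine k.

Compute 3194^2687 mod 3389 = 1743, then multiply by 3194 repeatedly:
  3194^2687=1743  3194^2688=2404  3194^2689=2291  3194^2690=603  3194^2691=1030
  3194^2692=2490  3194^2693=2466  3194^2694=368  3194^2695=2798  3194^2696=19
  3194^2697=3073  3194^2698=618  3194^2699=1494  3194^2700=124  3194^2701=2932
  3194^2702=1001  3194^2703=1367  3194^2704=1166  3194^2705=3082  3194^2706=2252
Found 2252 at exponent 2706.

2706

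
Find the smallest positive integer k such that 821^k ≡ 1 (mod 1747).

The order of 821 must divide p − 1 = 1746 = 2 · 3^2 · 97.
Divisors: 1, 2, 3, 6, 9, 18, 97, 194, 291, 582, 873, 1746.
Check each in increasing order: 821^1 ≡ 821;  821^2 ≡ 1446;  821^3 ≡ 953;  821^6 ≡ 1516;  821^9 ≡ 1726;  821^18 ≡ 441;  821^97 ≡ 1200;  821^194 ≡ 472;  821^291 ≡ 372;  821^582 ≡ 371;  821^873 ≡ 1746;  821^1746 ≡ 1.
Smallest exponent giving 1 is 1746.

1746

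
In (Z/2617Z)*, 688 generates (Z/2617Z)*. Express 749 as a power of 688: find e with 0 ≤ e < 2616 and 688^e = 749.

1557

Baby-step giant-step with m = ceil(sqrt(2616)) = 52.
Baby table (688^j mod 2617 for j=0..51):
  0:1  1:688  2:2284  3:1192  4:975  5:848  6:2450  7:252
  8:654  9:2445  10:2046  11:2319  12:1719  13:2405  14:696  15:2554
  16:1145  17:43  18:797  19:1383  20:1533  21:53  22:2443  23:670
  24:368  25:1952  26:455  27:1617  28:271  29:641  30:1352  31:1141
  32:2525  33:2129  34:1849  35:250  36:1895  37:494  38:2279  39:369
  40:23  41:122  42:192  43:1246  44:1489  45:1185  46:1393  47:562
  48:1957  49:1278  50:2569  51:997
Giant step factor: 688^(-52) ≡ 2385 (mod 2617).
Scan 749·2385^i mod 2617 for i = 0, 1, …:
  i=0: 749   i=1: 1571   i=2: 1908   i=3: 2234
  i=4: 2495   i=5: 2134   i=6: 2142   i=7: 286
  i=8: 1690   i=9: 470     …   i=28: 1867
  i=29: 1278
Match at i=29, j=49: e = 29·52 + 49 = 1557.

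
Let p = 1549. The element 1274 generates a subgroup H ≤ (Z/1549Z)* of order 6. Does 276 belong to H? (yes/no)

⟨1274⟩ has order 6; its elements mod 1549 are {1, 275, 276, 1273, 1274, 1548}.
276 is in this set.

yes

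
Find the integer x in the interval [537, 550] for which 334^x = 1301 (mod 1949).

541

Compute 334^537 mod 1949 = 1423, then multiply by 334 repeatedly:
  334^537=1423  334^538=1675  334^539=87  334^540=1772  334^541=1301
Found 1301 at exponent 541.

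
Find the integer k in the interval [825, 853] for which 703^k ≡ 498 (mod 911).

Compute 703^825 mod 911 = 167, then multiply by 703 repeatedly:
  703^825=167  703^826=793  703^827=858  703^828=92  703^829=906
  703^830=129  703^831=498
Found 498 at exponent 831.

831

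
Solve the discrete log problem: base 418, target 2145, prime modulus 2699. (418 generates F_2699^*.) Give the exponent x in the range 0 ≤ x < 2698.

Baby-step giant-step with m = ceil(sqrt(2698)) = 52.
Baby table (418^j mod 2699 for j=0..51):
  0:1  1:418  2:1988  3:2391  4:808  5:369  6:399  7:2143
  8:2405  9:1262  10:1211  11:1485  12:2659  13:2173  14:1450  15:1524
  16:68  17:1434  18:234  19:648  20:964  21:801  22:142  23:2677
  24:1600  25:2147  26:1378  27:1117  28:2678  29:2018  30:1436  31:1070
  32:1925  33:348  34:2417  35:880  36:776  37:488  38:1559  39:1203
  40:840  41:250  42:1938  43:384  44:1271  45:2274  46:484  47:2586
  48:1348  49:2072  50:2416  51:462
Giant step factor: 418^(-52) ≡ 265 (mod 2699).
Scan 2145·265^i mod 2699 for i = 0, 1, …:
  i=0: 2145   i=1: 1635   i=2: 1435   i=3: 2415
  i=4: 312   i=5: 1710   i=6: 2417
Match at i=6, j=34: x = 6·52 + 34 = 346.

346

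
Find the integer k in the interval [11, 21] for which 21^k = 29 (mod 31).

21

Compute 21^11 mod 31 = 12, then multiply by 21 repeatedly:
  21^11=12  21^12=4  21^13=22  21^14=28  21^15=30
  21^16=10  21^17=24  21^18=8  21^19=13  21^20=25
  21^21=29
Found 29 at exponent 21.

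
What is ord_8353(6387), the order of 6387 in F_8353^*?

1044

The order of 6387 must divide p − 1 = 8352 = 2^5 · 3^2 · 29.
Divisors: 1, 2, 3, 4, 6, 8, 9, 12, 16, 18, 24, 29, 32, 36, 48, 58, 72, 87, 96, 116, 144, 174, 232, 261, 288, 348, 464, 522, 696, 928, 1044, 1392, 2088, 2784, 4176, 8352.
Check each in increasing order: 6387^1 ≡ 6387;  6387^2 ≡ 6070;  6387^3 ≡ 2817;  6387^4 ≡ 8170;  6387^6 ≡ 139;  6387^8 ≡ 77;  6387^9 ≡ 7325;  6387^12 ≡ 2615;  6387^16 ≡ 5929;  6387^18 ≡ 4306;  6387^24 ≡ 5471;  6387^29 ≡ 2753;  6387^32 ≡ 3617;  6387^36 ≡ 6329;  6387^48 ≡ 3042;  6387^58 ≡ 2838;  6387^72 ≡ 3606;  6387^87 ≡ 2959;  6387^96 ≡ 6993;  6387^116 ≡ 1952;  6387^144 ≡ 5968;  6387^174 ≡ 1737;  6387^232 ≡ 1336;  6387^261 ≡ 2688;  6387^288 ≡ 8185;  6387^348 ≡ 1736;  6387^464 ≡ 5707;  6387^522 ≡ 8352;  6387^696 ≡ 6616;  6387^928 ≡ 1502;  6387^1044 ≡ 1.
Smallest exponent giving 1 is 1044.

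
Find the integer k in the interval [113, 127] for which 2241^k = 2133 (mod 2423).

Compute 2241^113 mod 2423 = 857, then multiply by 2241 repeatedly:
  2241^113=857  2241^114=1521  2241^115=1823  2241^116=165  2241^117=1469
  2241^118=1595  2241^119=470  2241^120=1688  2241^121=505  2241^122=164
  2241^123=1651  2241^124=2393  2241^125=614  2241^126=2133
Found 2133 at exponent 126.

126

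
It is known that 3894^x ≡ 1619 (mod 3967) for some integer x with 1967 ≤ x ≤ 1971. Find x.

1969

Compute 3894^1967 mod 3967 = 2241, then multiply by 3894 repeatedly:
  3894^1967=2241  3894^1968=3021  3894^1969=1619
Found 1619 at exponent 1969.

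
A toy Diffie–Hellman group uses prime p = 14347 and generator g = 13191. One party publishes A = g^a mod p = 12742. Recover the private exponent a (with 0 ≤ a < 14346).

Baby-step giant-step with m = ceil(sqrt(14346)) = 120.
Baby table (13191^j mod 14347 for j=0..119):
  0:1  1:13191  2:2065  3:8809  4:3166  5:12936  6:9905  7:13073
  8:9350  9:9038  10:11035  11:12370  12:4239  13:6390  14:1865  15:10457
  16:6229  17:1470  18:7973  19:8333  20:8236  21:5592  22:6145  23:12492
  24:6677  25:74  26:538  27:9340  28:6251  29:4732  30:10362  31:1273
  32:6153  33:3244  34:8850  35:13158  36:11519  37:12399  38:13756  39:8887
  40:13427  41:1842  42:8351  43:1775  44:14068  45:6890  46:12092  47:9973
  48:6200  49:6300  50:5476  51:11118  52:2504  53:3470  54:5840  55:6397
  56:8120  57:10565  58:10504  59:9285  60:12443  61:5933  62:13665  63:13654
  64:12023  65:3655  66:7185  67:1053  68:2227  69:8048  70:7715  71:5294
  72:6305  73:14043  74:7096  75:3508  76:4953  77:13132  78:12881  79:1750
  80:14274  81:12653  82:7072  83:2558  84:12781  85:2574  86:8632  87:6920
  88:6106  89:188  90:12224  91:851  92:6187  93:6981  94:7325  95:11377
  96:4387  97:7466  98:6198  99:8612  100:1346  101:7847  102:10519  103:6292
  104:377  105:8945  106:3767  107:6836  108:2781  109:13239  110:3965  111:7500
  112:9935  113:7087  114:13912  115:715  116:5586  117:13081  118:102  119:11211
Giant step factor: 13191^(-120) ≡ 6297 (mod 14347).
Scan 12742·6297^i mod 14347 for i = 0, 1, …:
  i=0: 12742   i=1: 7950   i=2: 4467   i=3: 8579
  i=4: 5508   i=5: 7177   i=6: 519   i=7: 11374
  i=8: 1854   i=9: 10527     …   i=60: 9593
  i=61: 6251
Match at i=61, j=28: a = 61·120 + 28 = 7348.

7348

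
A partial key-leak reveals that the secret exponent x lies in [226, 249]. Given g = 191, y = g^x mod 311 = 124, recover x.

Compute 191^226 mod 311 = 256, then multiply by 191 repeatedly:
  191^226=256  191^227=69  191^228=117  191^229=266  191^230=113
  191^231=124
Found 124 at exponent 231.

231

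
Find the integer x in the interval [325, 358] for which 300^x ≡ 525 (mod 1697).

346

Compute 300^325 mod 1697 = 350, then multiply by 300 repeatedly:
  300^325=350  300^326=1483  300^327=286  300^328=950  300^329=1601
  300^330=49  300^331=1124  300^332=1194  300^333=133  300^334=869
  300^335=1059  300^336=361  300^337=1389  300^338=935  300^339=495
  300^340=861  300^341=356  300^342=1586  300^343=640  300^344=239
  300^345=426  300^346=525
Found 525 at exponent 346.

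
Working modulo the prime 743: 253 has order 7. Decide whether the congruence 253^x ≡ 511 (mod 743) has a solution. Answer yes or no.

yes

511 ∈ ⟨253⟩ iff 511^7 ≡ 1 (mod 743), since |⟨253⟩| = 7.
511^7 mod 743 = 1.
Since 1 = 1, 511 lies in the subgroup.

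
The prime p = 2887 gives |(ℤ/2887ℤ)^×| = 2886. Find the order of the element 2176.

2886

The order of 2176 must divide p − 1 = 2886 = 2 · 3 · 13 · 37.
Divisors: 1, 2, 3, 6, 13, 26, 37, 39, 74, 78, 111, 222, 481, 962, 1443, 2886.
Check each in increasing order: 2176^1 ≡ 2176;  2176^2 ≡ 296;  2176^3 ≡ 295;  2176^6 ≡ 415;  2176^13 ≡ 130;  2176^26 ≡ 2465;  2176^37 ≡ 790;  2176^39 ≡ 2880;  2176^74 ≡ 508;  2176^78 ≡ 49;  2176^111 ≡ 27;  2176^222 ≡ 729;  2176^481 ≡ 2189;  2176^962 ≡ 2188;  2176^1443 ≡ 2886;  2176^2886 ≡ 1.
Smallest exponent giving 1 is 2886.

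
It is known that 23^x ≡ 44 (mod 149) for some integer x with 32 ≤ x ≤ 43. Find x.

Compute 23^32 mod 149 = 85, then multiply by 23 repeatedly:
  23^32=85  23^33=18  23^34=116  23^35=135  23^36=125
  23^37=44
Found 44 at exponent 37.

37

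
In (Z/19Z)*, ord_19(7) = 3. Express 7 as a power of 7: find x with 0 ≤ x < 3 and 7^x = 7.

Successive powers of 7 modulo 19:
  7^0=1  7^1=7
So 7^1 ≡ 7 (mod 19), giving x = 1.

1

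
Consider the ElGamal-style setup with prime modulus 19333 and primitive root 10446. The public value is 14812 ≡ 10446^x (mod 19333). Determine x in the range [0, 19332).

Baby-step giant-step with m = ceil(sqrt(19332)) = 140.
Baby table (10446^j mod 19333 for j=0..139):
  0:1  1:10446  2:3464  3:12901  4:12836  5:10501  6:17337  7:10091
  8:7070  9:1160  10:14902  11:16309  12:1418  13:3350  14:1370  15:4600
  16:9095  17:4008  18:11623  19:2618  20:10766  21:1575  22:67  23:3894
  24:92  25:13715  26:9360  27:7579  28:1599  29:18775  30:9698  31:388
  32:12451  33:10055  34:17674  35:11787  36:14458  37:18205  38:10042  39:17207
  40:5421  41:1409  42:6001  43:8860  44:4489  45:9569  46:6164  47:10254
  48:8464  49:5135  50:10468  51:1280  52:11777  53:6663  54:2898  55:16363
  56:4845  57:16409  58:2036  59:1756  60:15492  61:12222  62:15213  63:17071
  64:15407  65:13630  66:10768  67:3134  68:6995  69:10363  70:6431  71:15384
  72:5368  73:8428  74:15739  75:1762  76:836  77:13673  78:15287  79:16755
  80:1081  81:1654  82:13315  83:6888  84:13955  85:3110  86:7620  87:4559
  88:6135  89:16648  90:4673  91:17666  92:5551  93:6079  94:11662  95:4019
  96:10531  97:2056  98:17346  99:7440  100:18913  101:1271  102:14428  103:14153
  104:2787  105:16837  106:7001  107:15040  108:7882  109:15458  110:5052  111:13435
  112:3763  113:4309  114:4590  115:1300  116:8034  117:17944  118:9589  119:2421
  120:2202  121:15155  122:10526  123:7825  124:26  125:934  126:12732  127:6765
  128:5075  129:2364  130:6103  131:11037  132:9823  133:10827  134:792  135:18041
  136:17535  137:9768  138:16287  139:3602
Giant step factor: 10446^(-140) ≡ 14826 (mod 19333).
Scan 14812·14826^i mod 19333 for i = 0, 1, …:
  i=0: 14812   i=1: 18498   i=2: 12743   i=3: 5642
  i=4: 13734   i=5: 5128   i=6: 10372   i=7: 590
  i=8: 8824   i=9: 17546     …   i=27: 1385
  i=28: 2364
Match at i=28, j=129: x = 28·140 + 129 = 4049.

4049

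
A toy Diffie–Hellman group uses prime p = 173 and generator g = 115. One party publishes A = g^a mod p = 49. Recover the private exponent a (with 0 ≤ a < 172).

114

Baby-step giant-step with m = ceil(sqrt(172)) = 14.
Baby table (115^j mod 173 for j=0..13):
  0:1  1:115  2:77  3:32  4:47  5:42  6:159  7:120
  8:133  9:71  10:34  11:104  12:23  13:50
Giant step factor: 115^(-14) ≡ 38 (mod 173).
Scan 49·38^i mod 173 for i = 0, 1, …:
  i=0: 49   i=1: 132   i=2: 172   i=3: 135
  i=4: 113   i=5: 142   i=6: 33   i=7: 43
  i=8: 77
Match at i=8, j=2: a = 8·14 + 2 = 114.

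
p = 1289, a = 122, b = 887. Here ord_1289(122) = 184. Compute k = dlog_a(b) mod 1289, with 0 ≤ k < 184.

Baby-step giant-step with m = ceil(sqrt(184)) = 14.
Baby table (122^j mod 1289 for j=0..13):
  0:1  1:122  2:705  3:936  4:760  5:1201  6:865  7:1121
  8:128  9:148  10:10  11:1220  12:605  13:337
Giant step factor: 122^(-14) ≡ 202 (mod 1289).
Scan 887·202^i mod 1289 for i = 0, 1, …:
  i=0: 887   i=1: 3   i=2: 606   i=3: 1246
  i=4: 337
Match at i=4, j=13: k = 4·14 + 13 = 69.

69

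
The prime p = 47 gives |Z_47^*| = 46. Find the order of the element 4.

The order of 4 must divide p − 1 = 46 = 2 · 23.
Divisors: 1, 2, 23, 46.
Check each in increasing order: 4^1 ≡ 4;  4^2 ≡ 16;  4^23 ≡ 1.
Smallest exponent giving 1 is 23.

23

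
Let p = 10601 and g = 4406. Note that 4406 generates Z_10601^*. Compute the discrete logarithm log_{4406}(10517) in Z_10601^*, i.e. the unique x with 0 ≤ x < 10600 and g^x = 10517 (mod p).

Baby-step giant-step with m = ceil(sqrt(10600)) = 103.
Baby table (4406^j mod 10601 for j=0..102):
  0:1  1:4406  2:2405  3:6031  4:6480  5:2387  6:930  7:5594
  8:10440  9:901  10:5032  11:4301  12:6219  13:7930  14:9285  15:451
  16:4719  17:3353  18:6125  19:7205  20:5836  21:5991  22:10457  23:1596
  24:3513  25:818  26:10369  27:6105  28:3893  29:140  30:1982  31:8069
  32:6861  33:6115  34:5549  35:2988  36:9287  37:9263  38:9529  39:4814
  40:8484  41:1378  42:7696  43:6578  44:10135  45:3398  46:2976  47:9420
  48:1605  49:763  50:1261  51:1042  52:819  53:4174  54:8510  55:9924
  56:6620  57:4369  58:8999  59:1854  60:5954  61:6450  62:8020  63:2987
  64:4881  65:6858  66:3498  67:8935  68:6097  69:448  70:2102  71:6739
  72:9234  73:8967  74:9276  75:3201  76:4276  77:2079  78:810  79:6924
  80:8067  81:8650  82:1305  83:4088  84:629  85:4513  86:7403  87:8942
  88:5136  89:6682  90:1915  91:9695  92:4741  93:4876  94:6030  95:2074
  96:10583  97:5500  98:9715  99:8053  100:10572  101:10039  102:4462
Giant step factor: 4406^(-103) ≡ 5452 (mod 10601).
Scan 10517·5452^i mod 10601 for i = 0, 1, …:
  i=0: 10517   i=1: 8476   i=2: 1393   i=3: 4320
  i=4: 7819   i=5: 2567   i=6: 1964   i=7: 718
  i=8: 2767   i=9: 461     …   i=26: 841
  i=27: 5500
Match at i=27, j=97: x = 27·103 + 97 = 2878.

2878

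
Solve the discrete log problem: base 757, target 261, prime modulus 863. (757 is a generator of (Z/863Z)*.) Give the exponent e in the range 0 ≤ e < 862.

600

Baby-step giant-step with m = ceil(sqrt(862)) = 30.
Baby table (757^j mod 863 for j=0..29):
  0:1  1:757  2:17  3:787  4:289  5:434  6:598  7:474
  8:673  9:291  10:222  11:632  12:322  13:388  14:296  15:555
  16:717  17:805  18:107  19:740  20:93  21:498  22:718  23:699
  24:124  25:664  26:382  27:69  28:453  29:310
Giant step factor: 757^(-30) ≡ 693 (mod 863).
Scan 261·693^i mod 863 for i = 0, 1, …:
  i=0: 261   i=1: 506   i=2: 280   i=3: 728
  i=4: 512   i=5: 123   i=6: 665   i=7: 3
  i=8: 353   i=9: 400     …   i=19: 797
  i=20: 1
Match at i=20, j=0: e = 20·30 + 0 = 600.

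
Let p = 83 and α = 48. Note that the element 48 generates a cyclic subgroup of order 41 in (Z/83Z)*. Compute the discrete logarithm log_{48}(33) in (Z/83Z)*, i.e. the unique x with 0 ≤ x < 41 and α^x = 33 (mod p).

25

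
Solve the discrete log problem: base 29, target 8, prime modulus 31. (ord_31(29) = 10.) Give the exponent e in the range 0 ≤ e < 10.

Successive powers of 29 modulo 31:
  29^0=1  29^1=29  29^2=4  29^3=23  29^4=16  29^5=30
  29^6=2  29^7=27  29^8=8
So 29^8 ≡ 8 (mod 31), giving e = 8.

8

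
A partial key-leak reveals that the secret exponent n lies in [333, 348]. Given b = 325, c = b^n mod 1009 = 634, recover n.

336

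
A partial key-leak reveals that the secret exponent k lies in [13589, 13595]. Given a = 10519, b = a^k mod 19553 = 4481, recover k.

Compute 10519^13589 mod 19553 = 11898, then multiply by 10519 repeatedly:
  10519^13589=11898  10519^13590=15862  10519^13591=6629  10519^13592=4453  10519^13593=11672
  10519^13594=4481
Found 4481 at exponent 13594.

13594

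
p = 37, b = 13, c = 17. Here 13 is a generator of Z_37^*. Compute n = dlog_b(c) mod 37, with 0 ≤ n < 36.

17

Successive powers of 13 modulo 37:
  13^0=1  13^1=13  13^2=21  13^3=14  13^4=34  13^5=35
  13^6=11  13^7=32  13^8=9  13^9=6  13^10=4  13^11=15
  13^12=10  13^13=19  13^14=25  13^15=29  13^16=7  13^17=17
So 13^17 ≡ 17 (mod 37), giving n = 17.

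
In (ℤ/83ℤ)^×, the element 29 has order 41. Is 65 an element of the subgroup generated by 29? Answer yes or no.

65 ∈ ⟨29⟩ iff 65^41 ≡ 1 (mod 83), since |⟨29⟩| = 41.
65^41 mod 83 = 1.
Since 1 = 1, 65 lies in the subgroup.

yes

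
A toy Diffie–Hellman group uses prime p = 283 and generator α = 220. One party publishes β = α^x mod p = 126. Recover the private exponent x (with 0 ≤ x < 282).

133

Baby-step giant-step with m = ceil(sqrt(282)) = 17.
Baby table (220^j mod 283 for j=0..16):
  0:1  1:220  2:7  3:125  4:49  5:26  6:60  7:182
  8:137  9:142  10:110  11:145  12:204  13:166  14:13  15:30
  16:91
Giant step factor: 220^(-17) ≡ 31 (mod 283).
Scan 126·31^i mod 283 for i = 0, 1, …:
  i=0: 126   i=1: 227   i=2: 245   i=3: 237
  i=4: 272   i=5: 225   i=6: 183   i=7: 13
Match at i=7, j=14: x = 7·17 + 14 = 133.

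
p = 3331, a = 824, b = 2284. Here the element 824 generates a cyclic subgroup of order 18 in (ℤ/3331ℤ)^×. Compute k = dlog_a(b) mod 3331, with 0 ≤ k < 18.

17

Successive powers of 824 modulo 3331:
  824^0=1  824^1=824  824^2=2783  824^3=1464  824^4=514  824^5=499
  824^6=1463  824^7=3021  824^8=1047  824^9=3330  824^10=2507  824^11=548
  824^12=1867  824^13=2817  824^14=2832  824^15=1868  824^16=310  824^17=2284
So 824^17 ≡ 2284 (mod 3331), giving k = 17.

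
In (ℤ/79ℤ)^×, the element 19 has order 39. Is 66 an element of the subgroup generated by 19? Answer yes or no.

no

66 ∈ ⟨19⟩ iff 66^39 ≡ 1 (mod 79), since |⟨19⟩| = 39.
66^39 mod 79 = 78.
Since 78 ≠ 1, 66 does not lie in the subgroup.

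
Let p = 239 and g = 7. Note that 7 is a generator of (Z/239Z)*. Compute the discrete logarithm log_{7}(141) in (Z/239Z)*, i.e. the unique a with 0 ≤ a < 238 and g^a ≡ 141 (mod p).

187

Baby-step giant-step with m = ceil(sqrt(238)) = 16.
Baby table (7^j mod 239 for j=0..15):
  0:1  1:7  2:49  3:104  4:11  5:77  6:61  7:188
  8:121  9:130  10:193  11:156  12:136  13:235  14:211  15:43
Giant step factor: 7^(-16) ≡ 27 (mod 239).
Scan 141·27^i mod 239 for i = 0, 1, …:
  i=0: 141   i=1: 222   i=2: 19   i=3: 35
  i=4: 228   i=5: 181   i=6: 107   i=7: 21
  i=8: 89   i=9: 13   i=10: 112   i=11: 156
Match at i=11, j=11: a = 11·16 + 11 = 187.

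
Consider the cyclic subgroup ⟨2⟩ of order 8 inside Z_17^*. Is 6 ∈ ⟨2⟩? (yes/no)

⟨2⟩ has order 8; its elements mod 17 are {1, 2, 4, 8, 9, 13, 15, 16}.
6 is not in this set.

no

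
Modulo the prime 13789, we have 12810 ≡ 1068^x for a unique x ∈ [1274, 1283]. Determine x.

1282

Compute 1068^1274 mod 13789 = 957, then multiply by 1068 repeatedly:
  1068^1274=957  1068^1275=1690  1068^1276=12350  1068^1277=7516  1068^1278=1890
  1068^1279=5326  1068^1280=7100  1068^1281=12639  1068^1282=12810
Found 12810 at exponent 1282.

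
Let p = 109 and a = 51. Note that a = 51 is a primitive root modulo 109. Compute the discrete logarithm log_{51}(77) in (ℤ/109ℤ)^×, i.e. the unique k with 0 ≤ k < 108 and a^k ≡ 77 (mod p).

15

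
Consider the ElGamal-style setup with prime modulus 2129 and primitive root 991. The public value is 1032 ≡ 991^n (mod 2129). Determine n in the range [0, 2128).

1788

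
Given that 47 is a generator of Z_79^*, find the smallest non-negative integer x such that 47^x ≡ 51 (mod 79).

Baby-step giant-step with m = ceil(sqrt(78)) = 9.
Baby table (47^j mod 79 for j=0..8):
  0:1  1:47  2:76  3:17  4:9  5:28  6:52  7:74
  8:2
Giant step factor: 47^(-9) ≡ 58 (mod 79).
Scan 51·58^i mod 79 for i = 0, 1, …:
  i=0: 51   i=1: 35   i=2: 55   i=3: 30
  i=4: 2
Match at i=4, j=8: x = 4·9 + 8 = 44.

44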